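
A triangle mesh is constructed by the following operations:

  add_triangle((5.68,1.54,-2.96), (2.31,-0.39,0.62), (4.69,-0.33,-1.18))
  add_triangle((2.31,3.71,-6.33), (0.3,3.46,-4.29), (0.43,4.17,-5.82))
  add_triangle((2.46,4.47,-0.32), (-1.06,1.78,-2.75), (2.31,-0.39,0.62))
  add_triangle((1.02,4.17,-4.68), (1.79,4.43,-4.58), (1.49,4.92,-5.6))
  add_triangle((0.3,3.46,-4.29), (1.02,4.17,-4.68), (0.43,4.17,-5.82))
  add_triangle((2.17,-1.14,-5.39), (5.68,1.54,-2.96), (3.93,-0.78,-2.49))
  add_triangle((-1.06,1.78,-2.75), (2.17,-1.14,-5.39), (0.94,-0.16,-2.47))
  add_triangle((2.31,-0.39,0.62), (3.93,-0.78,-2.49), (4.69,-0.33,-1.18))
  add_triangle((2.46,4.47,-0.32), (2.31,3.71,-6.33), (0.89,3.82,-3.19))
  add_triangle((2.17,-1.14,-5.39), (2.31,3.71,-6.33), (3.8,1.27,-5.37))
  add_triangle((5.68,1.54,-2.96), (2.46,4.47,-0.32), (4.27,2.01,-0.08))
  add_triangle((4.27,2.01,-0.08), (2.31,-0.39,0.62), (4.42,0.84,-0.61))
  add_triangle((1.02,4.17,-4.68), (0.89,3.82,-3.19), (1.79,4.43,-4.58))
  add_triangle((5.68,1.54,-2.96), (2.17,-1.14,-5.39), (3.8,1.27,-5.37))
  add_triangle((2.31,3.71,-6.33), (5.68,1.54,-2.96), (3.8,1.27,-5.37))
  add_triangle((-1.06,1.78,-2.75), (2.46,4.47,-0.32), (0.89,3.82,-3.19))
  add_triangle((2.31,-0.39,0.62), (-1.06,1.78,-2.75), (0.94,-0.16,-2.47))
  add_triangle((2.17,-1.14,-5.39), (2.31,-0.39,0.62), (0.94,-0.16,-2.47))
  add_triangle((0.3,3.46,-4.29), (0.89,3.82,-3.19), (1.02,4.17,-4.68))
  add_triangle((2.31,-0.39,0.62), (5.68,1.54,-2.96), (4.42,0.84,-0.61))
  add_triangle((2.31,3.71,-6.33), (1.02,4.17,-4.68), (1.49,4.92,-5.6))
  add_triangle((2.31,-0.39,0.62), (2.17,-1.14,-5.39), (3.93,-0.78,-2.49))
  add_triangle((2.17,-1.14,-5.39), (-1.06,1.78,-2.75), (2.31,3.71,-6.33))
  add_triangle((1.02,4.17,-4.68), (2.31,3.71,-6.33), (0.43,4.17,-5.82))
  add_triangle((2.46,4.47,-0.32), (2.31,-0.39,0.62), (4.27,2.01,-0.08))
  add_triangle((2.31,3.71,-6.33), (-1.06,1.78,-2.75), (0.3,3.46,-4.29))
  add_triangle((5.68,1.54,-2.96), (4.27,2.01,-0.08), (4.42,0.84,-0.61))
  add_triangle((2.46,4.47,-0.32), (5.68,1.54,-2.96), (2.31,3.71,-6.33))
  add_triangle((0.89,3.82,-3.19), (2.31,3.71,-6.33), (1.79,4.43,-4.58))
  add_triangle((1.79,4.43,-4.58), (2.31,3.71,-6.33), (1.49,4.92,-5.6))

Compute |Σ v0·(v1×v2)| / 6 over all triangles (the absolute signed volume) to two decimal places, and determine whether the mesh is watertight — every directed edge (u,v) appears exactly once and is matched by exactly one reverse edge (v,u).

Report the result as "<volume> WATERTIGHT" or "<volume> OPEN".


82.40 OPEN

Per-triangle v0·(v1×v2)/6:
  t1: +1.5490
  t2: -0.6766
  t3: -4.0330
  t4: +0.1165
  t5: +0.2660
  t6: +6.7180
  t7: -0.5901
  t8: +0.7396
  t9: +6.0599
  t10: +7.9447
  t11: +6.9470
  t12: +1.1399
  t13: +0.5508
  t14: +6.5127
  t15: +8.7321
  t16: +2.0631
  t17: -1.6793
  t18: -0.8078
  t19: +0.4292
  t20: +1.0104
  t21: +0.3551
  t22: +0.7880
  t23: +9.3233
  t24: +1.9995
  t25: +1.2754
  t26: +1.8341
  t27: +2.0941
  t28: +21.2636
  t29: -0.7489
  t30: +1.2245
Σ = +82.4007 → |volume| = 82.40

Directed edges: 90 total; 6 unmatched, e.g. (4.69,-0.33,-1.18)→(5.68,1.54,-2.96) → open.


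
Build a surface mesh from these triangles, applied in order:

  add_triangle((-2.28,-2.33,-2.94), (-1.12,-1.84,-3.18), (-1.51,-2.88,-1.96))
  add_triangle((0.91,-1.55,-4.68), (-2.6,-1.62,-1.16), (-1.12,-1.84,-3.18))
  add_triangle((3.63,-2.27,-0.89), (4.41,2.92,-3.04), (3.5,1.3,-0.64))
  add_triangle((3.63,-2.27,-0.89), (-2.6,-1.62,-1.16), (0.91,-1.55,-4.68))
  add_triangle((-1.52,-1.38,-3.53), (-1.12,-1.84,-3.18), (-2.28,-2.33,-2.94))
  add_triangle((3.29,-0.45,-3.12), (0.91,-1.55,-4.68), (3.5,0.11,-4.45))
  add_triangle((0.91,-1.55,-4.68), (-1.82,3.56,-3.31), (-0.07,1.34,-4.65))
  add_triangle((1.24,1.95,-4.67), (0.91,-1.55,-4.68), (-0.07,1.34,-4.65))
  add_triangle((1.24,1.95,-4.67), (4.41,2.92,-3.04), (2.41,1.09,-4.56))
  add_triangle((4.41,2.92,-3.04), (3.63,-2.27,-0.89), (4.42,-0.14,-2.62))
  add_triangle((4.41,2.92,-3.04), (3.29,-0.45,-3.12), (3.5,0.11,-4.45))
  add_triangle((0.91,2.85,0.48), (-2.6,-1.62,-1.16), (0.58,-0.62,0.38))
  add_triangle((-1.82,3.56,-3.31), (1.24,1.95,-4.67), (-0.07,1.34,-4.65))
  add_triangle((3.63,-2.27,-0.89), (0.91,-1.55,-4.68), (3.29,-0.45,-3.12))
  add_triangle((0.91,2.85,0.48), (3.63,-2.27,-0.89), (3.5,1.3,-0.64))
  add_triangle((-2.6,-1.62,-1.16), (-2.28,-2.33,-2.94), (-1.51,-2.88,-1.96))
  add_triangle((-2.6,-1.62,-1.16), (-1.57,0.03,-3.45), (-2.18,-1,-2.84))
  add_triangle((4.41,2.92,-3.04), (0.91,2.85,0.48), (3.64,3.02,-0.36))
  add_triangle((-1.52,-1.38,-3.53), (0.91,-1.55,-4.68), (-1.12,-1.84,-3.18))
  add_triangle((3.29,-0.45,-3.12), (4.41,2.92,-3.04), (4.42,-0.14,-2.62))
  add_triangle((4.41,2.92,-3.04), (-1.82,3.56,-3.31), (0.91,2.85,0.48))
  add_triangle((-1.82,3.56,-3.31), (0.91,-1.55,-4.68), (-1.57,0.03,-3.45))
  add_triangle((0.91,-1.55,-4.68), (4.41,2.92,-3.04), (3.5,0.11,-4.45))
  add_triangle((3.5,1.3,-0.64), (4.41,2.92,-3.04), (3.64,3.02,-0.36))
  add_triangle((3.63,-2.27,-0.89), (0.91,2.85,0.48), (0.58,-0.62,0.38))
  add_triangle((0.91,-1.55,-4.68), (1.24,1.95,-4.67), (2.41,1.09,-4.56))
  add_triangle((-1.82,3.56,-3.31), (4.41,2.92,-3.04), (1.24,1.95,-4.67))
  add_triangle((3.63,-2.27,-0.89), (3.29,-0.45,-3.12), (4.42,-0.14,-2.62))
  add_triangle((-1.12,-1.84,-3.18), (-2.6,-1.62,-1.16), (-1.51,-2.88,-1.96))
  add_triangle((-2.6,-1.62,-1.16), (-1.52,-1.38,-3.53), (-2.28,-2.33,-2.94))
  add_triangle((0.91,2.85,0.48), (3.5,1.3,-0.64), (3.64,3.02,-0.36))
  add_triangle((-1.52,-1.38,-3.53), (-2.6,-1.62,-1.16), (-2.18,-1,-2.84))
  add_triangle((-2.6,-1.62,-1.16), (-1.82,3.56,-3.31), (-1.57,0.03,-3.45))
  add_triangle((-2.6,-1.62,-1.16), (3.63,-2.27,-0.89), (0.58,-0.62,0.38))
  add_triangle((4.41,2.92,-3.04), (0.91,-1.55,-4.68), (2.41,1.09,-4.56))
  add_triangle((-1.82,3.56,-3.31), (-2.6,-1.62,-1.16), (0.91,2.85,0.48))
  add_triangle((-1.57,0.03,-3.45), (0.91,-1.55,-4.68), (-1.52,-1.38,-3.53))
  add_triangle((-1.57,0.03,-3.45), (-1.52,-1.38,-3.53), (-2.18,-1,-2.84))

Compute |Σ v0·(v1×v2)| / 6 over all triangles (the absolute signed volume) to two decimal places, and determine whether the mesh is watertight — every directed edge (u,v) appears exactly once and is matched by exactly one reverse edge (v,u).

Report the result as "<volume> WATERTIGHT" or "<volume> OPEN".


102.98 WATERTIGHT

Per-triangle v0·(v1×v2)/6:
  t1: +0.8784
  t2: -0.0584
  t3: +4.8836
  t4: +7.6856
  t5: +0.5292
  t6: +2.1161
  t7: +1.9963
  t8: +3.4027
  t9: +3.8235
  t10: +2.1677
  t11: +2.5534
  t12: +0.1514
  t13: +3.4754
  t14: +5.7071
  t15: +1.0328
  t16: +1.1088
  t17: +0.3889
  t18: +3.0539
  t19: +1.0681
  t20: +2.7452
  t21: +11.4183
  t22: +5.8851
  t23: +3.3522
  t24: +2.4018
  t25: +1.1896
  t26: +3.4815
  t27: +9.5745
  t28: +2.1785
  t29: -1.6156
  t30: +0.7631
  t31: +0.1811
  t32: +0.7931
  t33: +4.5014
  t34: +1.3053
  t35: +3.0796
  t36: +2.6218
  t37: +2.3867
  t38: +0.7709
Σ = +102.9788 → |volume| = 102.98

Directed edges: 114 total, each appears once with its reverse present → watertight.


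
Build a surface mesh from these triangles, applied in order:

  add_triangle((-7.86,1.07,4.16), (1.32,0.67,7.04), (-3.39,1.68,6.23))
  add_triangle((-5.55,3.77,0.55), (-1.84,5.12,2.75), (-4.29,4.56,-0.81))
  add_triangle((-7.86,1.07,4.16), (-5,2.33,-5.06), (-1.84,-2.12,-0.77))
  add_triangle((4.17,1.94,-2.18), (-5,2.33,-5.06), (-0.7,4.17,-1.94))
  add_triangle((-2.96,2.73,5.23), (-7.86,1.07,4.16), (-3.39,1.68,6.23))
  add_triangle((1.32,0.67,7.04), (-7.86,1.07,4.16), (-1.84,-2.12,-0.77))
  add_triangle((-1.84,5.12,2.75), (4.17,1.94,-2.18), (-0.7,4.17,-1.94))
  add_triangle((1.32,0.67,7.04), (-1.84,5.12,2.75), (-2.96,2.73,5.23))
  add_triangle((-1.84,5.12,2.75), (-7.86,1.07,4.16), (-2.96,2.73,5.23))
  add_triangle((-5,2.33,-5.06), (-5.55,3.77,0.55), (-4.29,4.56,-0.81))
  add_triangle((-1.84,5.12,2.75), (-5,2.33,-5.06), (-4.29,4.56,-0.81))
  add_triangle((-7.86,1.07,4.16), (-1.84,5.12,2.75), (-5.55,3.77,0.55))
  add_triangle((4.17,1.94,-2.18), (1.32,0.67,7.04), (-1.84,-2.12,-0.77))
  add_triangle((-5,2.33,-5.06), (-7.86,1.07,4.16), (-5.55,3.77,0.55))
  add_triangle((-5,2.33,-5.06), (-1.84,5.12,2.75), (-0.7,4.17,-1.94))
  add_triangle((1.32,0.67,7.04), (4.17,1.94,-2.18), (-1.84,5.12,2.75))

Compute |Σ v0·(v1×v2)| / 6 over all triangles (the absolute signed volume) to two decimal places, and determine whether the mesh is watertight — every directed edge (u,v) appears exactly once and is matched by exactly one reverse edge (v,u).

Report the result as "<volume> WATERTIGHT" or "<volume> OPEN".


Per-triangle v0·(v1×v2)/6:
  t1: +7.4153
  t2: +8.3307
  t3: +27.6985
  t4: +16.5149
  t5: +7.6746
  t6: +22.0899
  t7: +15.1642
  t8: +16.2933
  t9: +17.9545
  t10: +9.6763
  t11: +2.7019
  t12: +22.2434
  t13: +6.7233
  t14: +25.2735
  t15: +19.1481
  t16: +32.0361
Σ = +256.9385 → |volume| = 256.94

Directed edges: 48 total; 6 unmatched, e.g. (1.32,0.67,7.04)→(-3.39,1.68,6.23) → open.

256.94 OPEN


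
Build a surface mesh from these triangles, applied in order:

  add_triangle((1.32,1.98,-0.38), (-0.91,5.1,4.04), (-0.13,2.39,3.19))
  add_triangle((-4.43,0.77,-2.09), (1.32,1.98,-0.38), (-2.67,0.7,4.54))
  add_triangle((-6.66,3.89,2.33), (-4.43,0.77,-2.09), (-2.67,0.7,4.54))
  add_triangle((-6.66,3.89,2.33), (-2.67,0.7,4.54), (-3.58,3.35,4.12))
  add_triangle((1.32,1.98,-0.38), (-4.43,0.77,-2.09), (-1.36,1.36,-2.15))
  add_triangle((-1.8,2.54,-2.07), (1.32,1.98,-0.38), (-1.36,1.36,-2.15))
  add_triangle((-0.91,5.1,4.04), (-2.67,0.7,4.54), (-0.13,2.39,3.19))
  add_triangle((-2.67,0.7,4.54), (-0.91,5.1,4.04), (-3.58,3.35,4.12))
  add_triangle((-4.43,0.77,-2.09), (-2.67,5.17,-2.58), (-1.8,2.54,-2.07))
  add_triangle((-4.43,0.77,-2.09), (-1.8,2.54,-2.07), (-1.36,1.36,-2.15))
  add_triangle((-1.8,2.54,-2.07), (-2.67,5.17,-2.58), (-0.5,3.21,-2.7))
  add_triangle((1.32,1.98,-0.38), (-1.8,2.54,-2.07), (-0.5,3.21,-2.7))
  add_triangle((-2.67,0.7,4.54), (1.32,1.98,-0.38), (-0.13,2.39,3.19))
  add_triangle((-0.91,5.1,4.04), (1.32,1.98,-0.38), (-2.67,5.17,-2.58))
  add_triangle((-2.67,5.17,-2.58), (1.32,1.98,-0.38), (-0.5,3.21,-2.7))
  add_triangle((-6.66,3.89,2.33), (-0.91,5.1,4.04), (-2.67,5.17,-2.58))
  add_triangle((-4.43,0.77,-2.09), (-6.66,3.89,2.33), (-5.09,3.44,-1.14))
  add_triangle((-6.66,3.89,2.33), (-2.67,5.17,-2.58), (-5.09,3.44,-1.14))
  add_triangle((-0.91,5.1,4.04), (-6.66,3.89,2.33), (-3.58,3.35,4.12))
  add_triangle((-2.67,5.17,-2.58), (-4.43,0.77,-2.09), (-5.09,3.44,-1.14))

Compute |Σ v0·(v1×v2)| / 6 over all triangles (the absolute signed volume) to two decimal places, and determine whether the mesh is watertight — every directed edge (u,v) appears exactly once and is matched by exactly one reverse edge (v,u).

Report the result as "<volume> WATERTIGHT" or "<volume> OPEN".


105.81 WATERTIGHT

Per-triangle v0·(v1×v2)/6:
  t1: +2.3353
  t2: -9.6357
  t3: +10.7472
  t4: +7.7749
  t5: -1.6287
  t6: +0.9939
  t7: +3.8096
  t8: +6.9308
  t9: +2.0706
  t10: +1.4676
  t11: +1.2625
  t12: -1.0237
  t13: -1.1185
  t14: +12.3887
  t15: +2.8232
  t16: +32.7351
  t17: +7.7792
  t18: +9.8836
  t19: +9.3405
  t20: +6.8737
Σ = +105.8098 → |volume| = 105.81

Directed edges: 60 total, each appears once with its reverse present → watertight.


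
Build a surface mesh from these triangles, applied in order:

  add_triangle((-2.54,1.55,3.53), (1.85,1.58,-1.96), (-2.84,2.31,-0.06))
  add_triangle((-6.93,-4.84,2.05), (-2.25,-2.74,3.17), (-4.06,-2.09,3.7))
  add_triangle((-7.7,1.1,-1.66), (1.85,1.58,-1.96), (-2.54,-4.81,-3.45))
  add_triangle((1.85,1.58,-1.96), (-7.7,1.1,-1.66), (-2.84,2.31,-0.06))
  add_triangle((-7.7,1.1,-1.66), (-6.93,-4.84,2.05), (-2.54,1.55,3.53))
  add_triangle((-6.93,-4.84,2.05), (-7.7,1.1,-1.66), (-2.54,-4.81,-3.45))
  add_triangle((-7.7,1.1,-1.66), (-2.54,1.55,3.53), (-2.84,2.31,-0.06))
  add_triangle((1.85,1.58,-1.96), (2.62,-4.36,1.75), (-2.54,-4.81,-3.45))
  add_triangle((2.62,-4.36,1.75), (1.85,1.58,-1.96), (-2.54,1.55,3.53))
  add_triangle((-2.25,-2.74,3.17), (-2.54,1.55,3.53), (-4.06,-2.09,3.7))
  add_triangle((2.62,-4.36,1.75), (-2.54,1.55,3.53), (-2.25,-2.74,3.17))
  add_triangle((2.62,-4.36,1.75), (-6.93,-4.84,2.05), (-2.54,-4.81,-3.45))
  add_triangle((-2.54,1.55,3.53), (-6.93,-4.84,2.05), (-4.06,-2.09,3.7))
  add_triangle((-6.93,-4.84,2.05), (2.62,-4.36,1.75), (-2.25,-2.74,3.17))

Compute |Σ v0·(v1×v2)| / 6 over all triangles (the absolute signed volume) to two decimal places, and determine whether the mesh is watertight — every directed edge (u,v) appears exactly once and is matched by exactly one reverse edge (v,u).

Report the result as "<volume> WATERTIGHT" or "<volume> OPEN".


Per-triangle v0·(v1×v2)/6:
  t1: +4.7443
  t2: +5.5295
  t3: +22.5286
  t4: +7.0717
  t5: +35.9071
  t6: +45.2422
  t7: +9.1236
  t8: +16.1775
  t9: +6.8968
  t10: +3.4654
  t11: +9.3367
  t12: +38.8911
  t13: +7.2014
  t14: +14.4967
Σ = +226.6125 → |volume| = 226.61

Directed edges: 42 total, each appears once with its reverse present → watertight.

226.61 WATERTIGHT


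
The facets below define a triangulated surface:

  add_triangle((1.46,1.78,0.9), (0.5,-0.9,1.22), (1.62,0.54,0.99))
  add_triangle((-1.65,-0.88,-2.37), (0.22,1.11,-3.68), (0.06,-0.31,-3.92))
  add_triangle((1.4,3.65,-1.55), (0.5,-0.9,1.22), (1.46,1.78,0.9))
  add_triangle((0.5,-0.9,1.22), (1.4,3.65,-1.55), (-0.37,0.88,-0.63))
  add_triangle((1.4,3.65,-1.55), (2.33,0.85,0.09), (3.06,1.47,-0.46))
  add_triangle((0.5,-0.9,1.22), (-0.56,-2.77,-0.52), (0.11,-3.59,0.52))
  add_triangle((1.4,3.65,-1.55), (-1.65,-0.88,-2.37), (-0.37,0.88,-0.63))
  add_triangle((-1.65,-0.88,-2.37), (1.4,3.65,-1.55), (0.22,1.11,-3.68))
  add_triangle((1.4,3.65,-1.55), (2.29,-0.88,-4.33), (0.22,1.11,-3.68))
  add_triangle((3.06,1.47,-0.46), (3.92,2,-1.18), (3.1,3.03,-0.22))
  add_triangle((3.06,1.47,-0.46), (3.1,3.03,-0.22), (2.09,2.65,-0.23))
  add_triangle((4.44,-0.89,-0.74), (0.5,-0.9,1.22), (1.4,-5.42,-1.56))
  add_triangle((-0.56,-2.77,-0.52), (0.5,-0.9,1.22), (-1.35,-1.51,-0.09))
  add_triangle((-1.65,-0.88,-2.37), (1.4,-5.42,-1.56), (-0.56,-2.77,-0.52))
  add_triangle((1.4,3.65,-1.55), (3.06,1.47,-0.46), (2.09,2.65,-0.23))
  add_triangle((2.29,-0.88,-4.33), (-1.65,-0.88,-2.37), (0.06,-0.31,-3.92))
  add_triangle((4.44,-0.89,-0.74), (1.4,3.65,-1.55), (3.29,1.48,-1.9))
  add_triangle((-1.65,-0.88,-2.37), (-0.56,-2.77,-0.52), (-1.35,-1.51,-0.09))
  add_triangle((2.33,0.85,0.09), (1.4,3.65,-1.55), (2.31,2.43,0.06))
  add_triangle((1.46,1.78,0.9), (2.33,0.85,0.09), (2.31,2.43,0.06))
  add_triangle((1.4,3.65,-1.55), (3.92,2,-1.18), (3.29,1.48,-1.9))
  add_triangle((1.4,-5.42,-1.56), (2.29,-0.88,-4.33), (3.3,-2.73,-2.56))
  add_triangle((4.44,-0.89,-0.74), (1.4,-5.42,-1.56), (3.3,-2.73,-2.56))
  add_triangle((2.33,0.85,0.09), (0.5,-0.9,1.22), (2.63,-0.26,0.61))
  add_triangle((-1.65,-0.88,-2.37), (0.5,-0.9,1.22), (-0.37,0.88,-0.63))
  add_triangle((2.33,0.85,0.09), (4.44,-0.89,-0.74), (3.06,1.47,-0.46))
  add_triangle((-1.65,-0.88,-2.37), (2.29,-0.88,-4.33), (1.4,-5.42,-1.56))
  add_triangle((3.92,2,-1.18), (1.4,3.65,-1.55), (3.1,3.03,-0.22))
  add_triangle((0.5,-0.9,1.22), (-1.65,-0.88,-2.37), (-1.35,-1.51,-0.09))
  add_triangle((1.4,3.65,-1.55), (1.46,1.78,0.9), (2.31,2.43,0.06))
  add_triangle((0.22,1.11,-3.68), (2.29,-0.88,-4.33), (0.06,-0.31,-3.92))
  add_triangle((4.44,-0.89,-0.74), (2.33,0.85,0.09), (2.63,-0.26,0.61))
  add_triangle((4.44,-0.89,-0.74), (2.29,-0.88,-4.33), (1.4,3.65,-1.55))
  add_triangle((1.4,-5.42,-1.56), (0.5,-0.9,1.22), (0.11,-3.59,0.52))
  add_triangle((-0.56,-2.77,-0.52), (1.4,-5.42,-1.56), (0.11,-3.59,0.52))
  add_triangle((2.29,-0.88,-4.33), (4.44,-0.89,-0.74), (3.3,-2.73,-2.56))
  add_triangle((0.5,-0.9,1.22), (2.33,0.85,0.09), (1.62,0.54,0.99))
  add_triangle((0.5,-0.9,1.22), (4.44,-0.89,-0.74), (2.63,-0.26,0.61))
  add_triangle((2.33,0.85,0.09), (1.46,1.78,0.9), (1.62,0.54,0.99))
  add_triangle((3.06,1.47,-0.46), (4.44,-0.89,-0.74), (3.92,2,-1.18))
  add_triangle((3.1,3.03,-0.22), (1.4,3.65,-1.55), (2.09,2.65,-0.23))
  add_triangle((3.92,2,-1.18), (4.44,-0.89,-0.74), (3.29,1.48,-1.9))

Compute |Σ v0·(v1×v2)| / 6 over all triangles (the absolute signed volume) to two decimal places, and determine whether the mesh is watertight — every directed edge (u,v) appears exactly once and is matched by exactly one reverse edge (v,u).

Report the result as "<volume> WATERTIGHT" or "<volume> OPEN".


78.94 WATERTIGHT

Per-triangle v0·(v1×v2)/6:
  t1: +0.3216
  t2: +1.4694
  t3: -0.4553
  t4: +0.2288
  t5: +0.4846
  t6: +0.1600
  t7: +0.9763
  t8: +2.2184
  t9: +5.7175
  t10: +0.4788
  t11: -0.1404
  t12: +5.7419
  t13: +0.7308
  t14: +2.9091
  t15: -1.2523
  t16: +1.5984
  t17: -1.8470
  t18: +1.1949
  t19: +0.9531
  t20: +0.5342
  t21: +1.8911
  t22: +6.2499
  t23: +5.6136
  t24: +0.3549
  t25: +0.1171
  t26: +0.6887
  t27: +10.8575
  t28: +2.4358
  t29: -0.4842
  t30: +0.8718
  t31: +2.0929
  t32: +0.9271
  t33: +11.8945
  t34: +1.4674
  t35: +1.5850
  t36: +5.4176
  t37: +0.3661
  t38: +0.8781
  t39: +0.4659
  t40: +0.9150
  t41: +0.3588
  t42: +1.9526
Σ = +78.9401 → |volume| = 78.94

Directed edges: 126 total, each appears once with its reverse present → watertight.


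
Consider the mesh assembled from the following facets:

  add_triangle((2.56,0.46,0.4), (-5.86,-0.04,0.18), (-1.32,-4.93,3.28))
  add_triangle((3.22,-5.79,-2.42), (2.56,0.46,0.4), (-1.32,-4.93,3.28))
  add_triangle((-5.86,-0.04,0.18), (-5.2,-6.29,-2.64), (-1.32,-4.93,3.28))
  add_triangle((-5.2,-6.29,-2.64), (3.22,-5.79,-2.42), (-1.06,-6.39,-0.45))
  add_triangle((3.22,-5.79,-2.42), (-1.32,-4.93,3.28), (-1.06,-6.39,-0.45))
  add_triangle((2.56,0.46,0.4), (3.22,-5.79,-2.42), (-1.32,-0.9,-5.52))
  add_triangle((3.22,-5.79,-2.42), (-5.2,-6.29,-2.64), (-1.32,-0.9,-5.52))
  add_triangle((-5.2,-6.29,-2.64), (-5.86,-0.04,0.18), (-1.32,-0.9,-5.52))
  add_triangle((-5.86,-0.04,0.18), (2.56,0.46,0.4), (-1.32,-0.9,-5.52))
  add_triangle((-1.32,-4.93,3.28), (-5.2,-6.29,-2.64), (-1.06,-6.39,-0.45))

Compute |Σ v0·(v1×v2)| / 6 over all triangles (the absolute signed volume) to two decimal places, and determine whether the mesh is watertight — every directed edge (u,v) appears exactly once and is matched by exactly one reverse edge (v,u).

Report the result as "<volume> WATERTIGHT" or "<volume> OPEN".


193.55 WATERTIGHT

Per-triangle v0·(v1×v2)/6:
  t1: +3.7005
  t2: +15.3259
  t3: +33.2444
  t4: +18.6894
  t5: +15.0727
  t6: +13.6122
  t7: +43.1561
  t8: +31.5306
  t9: +1.9868
  t10: +17.2317
Σ = +193.5504 → |volume| = 193.55

Directed edges: 30 total, each appears once with its reverse present → watertight.


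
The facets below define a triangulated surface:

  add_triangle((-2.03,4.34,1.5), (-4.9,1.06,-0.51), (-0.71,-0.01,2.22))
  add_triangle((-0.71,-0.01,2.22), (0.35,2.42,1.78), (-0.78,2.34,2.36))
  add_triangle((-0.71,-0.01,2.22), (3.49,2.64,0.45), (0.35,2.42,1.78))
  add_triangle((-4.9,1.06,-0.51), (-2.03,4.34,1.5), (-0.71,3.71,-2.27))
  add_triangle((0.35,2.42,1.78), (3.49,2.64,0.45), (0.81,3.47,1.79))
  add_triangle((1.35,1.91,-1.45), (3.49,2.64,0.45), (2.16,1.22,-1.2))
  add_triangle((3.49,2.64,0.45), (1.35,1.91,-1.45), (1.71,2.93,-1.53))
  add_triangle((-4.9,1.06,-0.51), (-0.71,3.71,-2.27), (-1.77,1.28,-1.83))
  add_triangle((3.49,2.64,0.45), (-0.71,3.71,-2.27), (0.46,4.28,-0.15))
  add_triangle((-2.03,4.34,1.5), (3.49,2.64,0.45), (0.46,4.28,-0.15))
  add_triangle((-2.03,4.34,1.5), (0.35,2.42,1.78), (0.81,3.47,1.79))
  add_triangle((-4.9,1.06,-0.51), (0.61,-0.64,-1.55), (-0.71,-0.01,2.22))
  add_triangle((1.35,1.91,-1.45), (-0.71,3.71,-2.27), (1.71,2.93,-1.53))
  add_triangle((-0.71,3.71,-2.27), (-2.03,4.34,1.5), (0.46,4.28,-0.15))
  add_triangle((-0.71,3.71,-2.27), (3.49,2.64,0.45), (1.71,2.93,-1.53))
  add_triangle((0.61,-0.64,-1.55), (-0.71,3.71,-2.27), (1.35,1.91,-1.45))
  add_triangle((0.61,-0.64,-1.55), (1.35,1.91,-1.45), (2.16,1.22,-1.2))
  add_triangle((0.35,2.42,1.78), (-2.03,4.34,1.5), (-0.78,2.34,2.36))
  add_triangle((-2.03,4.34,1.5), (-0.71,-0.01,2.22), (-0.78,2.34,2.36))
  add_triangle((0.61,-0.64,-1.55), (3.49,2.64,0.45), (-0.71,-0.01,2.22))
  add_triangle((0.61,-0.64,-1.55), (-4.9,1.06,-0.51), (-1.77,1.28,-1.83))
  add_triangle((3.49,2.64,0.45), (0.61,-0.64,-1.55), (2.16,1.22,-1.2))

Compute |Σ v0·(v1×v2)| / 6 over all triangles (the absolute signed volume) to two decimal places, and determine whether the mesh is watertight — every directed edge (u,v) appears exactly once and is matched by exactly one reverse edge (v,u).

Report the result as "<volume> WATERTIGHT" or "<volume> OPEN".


56.76 OPEN

Per-triangle v0·(v1×v2)/6:
  t1: +7.5363
  t2: +0.8222
  t3: +2.3660
  t4: +11.9664
  t5: +0.7703
  t6: +1.1554
  t7: +0.6410
  t8: +3.1711
  t9: +4.4653
  t10: +4.7447
  t11: +1.0275
  t12: +1.1673
  t13: +0.6737
  t14: +5.1175
  t15: +2.2507
  t16: +1.9748
  t17: +0.7484
  t18: +1.4482
  t19: +1.3078
  t20: +0.9816
  t21: +1.8649
  t22: +0.5551
Σ = +56.7560 → |volume| = 56.76

Directed edges: 66 total; 6 unmatched, e.g. (3.49,2.64,0.45)→(0.81,3.47,1.79) → open.


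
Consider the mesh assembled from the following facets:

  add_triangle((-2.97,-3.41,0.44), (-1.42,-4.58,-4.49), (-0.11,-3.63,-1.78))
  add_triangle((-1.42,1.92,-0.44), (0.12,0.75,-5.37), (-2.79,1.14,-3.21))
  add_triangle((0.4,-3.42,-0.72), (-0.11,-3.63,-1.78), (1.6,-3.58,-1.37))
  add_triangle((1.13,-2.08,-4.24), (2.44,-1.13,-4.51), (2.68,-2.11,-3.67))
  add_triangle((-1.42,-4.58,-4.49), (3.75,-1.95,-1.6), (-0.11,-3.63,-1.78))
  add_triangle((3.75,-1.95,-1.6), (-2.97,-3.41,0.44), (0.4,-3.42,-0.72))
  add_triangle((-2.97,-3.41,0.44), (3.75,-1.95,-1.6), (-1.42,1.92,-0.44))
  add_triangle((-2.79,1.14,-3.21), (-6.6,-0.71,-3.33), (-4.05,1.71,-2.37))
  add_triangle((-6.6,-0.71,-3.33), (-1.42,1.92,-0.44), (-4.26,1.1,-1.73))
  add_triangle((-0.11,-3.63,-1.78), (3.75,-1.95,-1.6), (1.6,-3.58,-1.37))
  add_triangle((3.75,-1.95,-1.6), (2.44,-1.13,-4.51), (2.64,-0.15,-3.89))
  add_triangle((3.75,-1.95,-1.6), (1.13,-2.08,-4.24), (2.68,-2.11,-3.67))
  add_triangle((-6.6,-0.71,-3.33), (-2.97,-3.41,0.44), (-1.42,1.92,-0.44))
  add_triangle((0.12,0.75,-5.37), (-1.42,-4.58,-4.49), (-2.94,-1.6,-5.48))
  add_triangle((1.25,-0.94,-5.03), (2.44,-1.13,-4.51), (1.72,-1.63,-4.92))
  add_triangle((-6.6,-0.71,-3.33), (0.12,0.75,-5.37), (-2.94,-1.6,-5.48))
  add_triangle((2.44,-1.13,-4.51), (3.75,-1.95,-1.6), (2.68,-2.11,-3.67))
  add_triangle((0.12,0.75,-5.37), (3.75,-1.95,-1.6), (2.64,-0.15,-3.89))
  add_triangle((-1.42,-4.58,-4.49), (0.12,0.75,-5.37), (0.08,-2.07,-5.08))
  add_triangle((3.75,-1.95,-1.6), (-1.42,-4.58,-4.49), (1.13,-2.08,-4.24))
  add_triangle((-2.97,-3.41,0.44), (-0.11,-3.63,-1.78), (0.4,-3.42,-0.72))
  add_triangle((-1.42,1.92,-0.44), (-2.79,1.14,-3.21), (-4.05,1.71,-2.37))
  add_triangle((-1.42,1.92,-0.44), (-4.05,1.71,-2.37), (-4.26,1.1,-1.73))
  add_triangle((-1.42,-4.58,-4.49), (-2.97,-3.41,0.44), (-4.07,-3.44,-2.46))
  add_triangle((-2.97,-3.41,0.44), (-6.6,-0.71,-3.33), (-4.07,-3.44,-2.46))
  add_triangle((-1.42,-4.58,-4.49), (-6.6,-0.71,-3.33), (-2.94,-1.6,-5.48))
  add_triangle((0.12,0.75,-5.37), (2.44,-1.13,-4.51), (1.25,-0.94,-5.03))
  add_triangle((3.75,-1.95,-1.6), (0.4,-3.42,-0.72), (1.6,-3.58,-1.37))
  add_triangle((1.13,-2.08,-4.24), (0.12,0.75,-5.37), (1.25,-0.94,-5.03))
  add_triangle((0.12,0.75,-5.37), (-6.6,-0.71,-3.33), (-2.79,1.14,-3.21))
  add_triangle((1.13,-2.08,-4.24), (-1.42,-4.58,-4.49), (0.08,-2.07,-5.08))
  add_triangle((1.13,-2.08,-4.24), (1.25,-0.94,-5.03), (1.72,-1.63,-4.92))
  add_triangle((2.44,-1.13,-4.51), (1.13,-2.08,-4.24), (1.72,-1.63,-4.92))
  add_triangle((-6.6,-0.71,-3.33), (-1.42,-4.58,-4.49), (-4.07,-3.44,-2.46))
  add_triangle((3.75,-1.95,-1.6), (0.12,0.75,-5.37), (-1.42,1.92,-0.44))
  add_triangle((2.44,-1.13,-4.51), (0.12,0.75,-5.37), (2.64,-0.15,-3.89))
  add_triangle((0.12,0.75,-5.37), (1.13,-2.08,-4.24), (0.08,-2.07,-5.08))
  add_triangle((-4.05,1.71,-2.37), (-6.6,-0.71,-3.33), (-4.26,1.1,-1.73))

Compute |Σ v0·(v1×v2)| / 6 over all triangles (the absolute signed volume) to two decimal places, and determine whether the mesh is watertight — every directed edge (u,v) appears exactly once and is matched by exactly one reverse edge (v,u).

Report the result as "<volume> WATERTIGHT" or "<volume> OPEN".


128.75 WATERTIGHT

Per-triangle v0·(v1×v2)/6:
  t1: +5.5293
  t2: +3.8751
  t3: +0.8718
  t4: +1.5727
  t5: +5.6707
  t6: +0.0404
  t7: -3.8494
  t8: +3.7366
  t9: -0.4823
  t10: +1.5538
  t11: +2.4114
  t12: +0.6740
  t13: +5.3597
  t14: +11.0536
  t15: +0.6661
  t16: +10.9089
  t17: +1.7724
  t18: -2.6617
  t19: +3.6258
  t20: +7.7380
  t21: +2.3034
  t22: +1.3958
  t23: +0.8643
  t24: +7.3408
  t25: +7.7836
  t26: +14.1349
  t27: +1.6469
  t28: +0.4363
  t29: +1.1988
  t30: +7.1415
  t31: +2.9206
  t32: +0.4914
  t33: +0.3729
  t34: +10.4821
  t35: +3.3969
  t36: +2.5699
  t37: +2.6555
  t38: +1.5496
Σ = +128.7520 → |volume| = 128.75

Directed edges: 114 total, each appears once with its reverse present → watertight.


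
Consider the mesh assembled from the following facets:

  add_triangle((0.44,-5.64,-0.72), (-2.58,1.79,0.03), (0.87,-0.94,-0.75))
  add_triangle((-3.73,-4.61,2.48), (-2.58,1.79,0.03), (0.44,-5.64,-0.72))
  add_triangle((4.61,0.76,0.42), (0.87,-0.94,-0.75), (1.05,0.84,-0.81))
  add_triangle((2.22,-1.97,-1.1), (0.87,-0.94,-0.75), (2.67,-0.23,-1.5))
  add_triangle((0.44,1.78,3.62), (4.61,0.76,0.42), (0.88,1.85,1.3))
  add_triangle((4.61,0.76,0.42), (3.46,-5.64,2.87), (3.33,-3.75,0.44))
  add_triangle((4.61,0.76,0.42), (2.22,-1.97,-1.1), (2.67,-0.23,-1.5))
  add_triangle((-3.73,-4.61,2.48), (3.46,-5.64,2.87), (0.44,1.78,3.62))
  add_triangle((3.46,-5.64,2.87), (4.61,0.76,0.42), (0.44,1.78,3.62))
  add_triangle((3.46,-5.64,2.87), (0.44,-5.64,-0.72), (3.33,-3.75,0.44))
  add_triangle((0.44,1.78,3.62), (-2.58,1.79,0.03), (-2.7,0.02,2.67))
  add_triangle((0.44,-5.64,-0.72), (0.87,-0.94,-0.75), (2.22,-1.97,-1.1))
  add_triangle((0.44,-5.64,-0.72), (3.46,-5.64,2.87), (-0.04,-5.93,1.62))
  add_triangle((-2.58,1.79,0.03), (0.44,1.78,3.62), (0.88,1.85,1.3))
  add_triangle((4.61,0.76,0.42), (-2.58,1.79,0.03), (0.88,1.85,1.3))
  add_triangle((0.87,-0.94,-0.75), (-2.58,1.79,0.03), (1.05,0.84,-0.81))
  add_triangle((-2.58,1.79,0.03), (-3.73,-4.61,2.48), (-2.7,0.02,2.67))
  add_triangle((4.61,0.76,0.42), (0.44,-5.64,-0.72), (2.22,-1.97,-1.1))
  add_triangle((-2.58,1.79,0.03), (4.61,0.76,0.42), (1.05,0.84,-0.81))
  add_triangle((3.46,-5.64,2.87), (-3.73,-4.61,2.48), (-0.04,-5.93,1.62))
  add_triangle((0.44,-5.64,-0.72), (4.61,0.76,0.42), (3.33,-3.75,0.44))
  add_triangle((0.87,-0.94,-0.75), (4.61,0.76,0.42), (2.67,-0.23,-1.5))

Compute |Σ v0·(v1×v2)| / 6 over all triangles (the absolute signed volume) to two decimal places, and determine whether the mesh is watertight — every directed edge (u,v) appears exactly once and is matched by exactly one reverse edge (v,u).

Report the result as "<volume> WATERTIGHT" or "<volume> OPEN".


Per-triangle v0·(v1×v2)/6:
  t1: +1.5938
  t2: +7.8021
  t3: +1.1788
  t4: +0.2634
  t5: +3.0892
  t6: +7.7867
  t7: +2.4583
  t8: +28.0929
  t9: +20.4338
  t10: +7.6421
  t11: +5.2548
  t12: +0.5882
  t13: +8.4440
  t14: +2.6607
  t15: +1.7291
  t16: +0.6144
  t17: +6.2250
  t18: +4.3516
  t19: +1.6774
  t20: +9.0792
  t21: +3.1102
  t22: -1.0241
Σ = +123.0515 → |volume| = 123.05

Directed edges: 66 total; 6 unmatched, e.g. (0.44,-5.64,-0.72)→(-3.73,-4.61,2.48) → open.

123.05 OPEN


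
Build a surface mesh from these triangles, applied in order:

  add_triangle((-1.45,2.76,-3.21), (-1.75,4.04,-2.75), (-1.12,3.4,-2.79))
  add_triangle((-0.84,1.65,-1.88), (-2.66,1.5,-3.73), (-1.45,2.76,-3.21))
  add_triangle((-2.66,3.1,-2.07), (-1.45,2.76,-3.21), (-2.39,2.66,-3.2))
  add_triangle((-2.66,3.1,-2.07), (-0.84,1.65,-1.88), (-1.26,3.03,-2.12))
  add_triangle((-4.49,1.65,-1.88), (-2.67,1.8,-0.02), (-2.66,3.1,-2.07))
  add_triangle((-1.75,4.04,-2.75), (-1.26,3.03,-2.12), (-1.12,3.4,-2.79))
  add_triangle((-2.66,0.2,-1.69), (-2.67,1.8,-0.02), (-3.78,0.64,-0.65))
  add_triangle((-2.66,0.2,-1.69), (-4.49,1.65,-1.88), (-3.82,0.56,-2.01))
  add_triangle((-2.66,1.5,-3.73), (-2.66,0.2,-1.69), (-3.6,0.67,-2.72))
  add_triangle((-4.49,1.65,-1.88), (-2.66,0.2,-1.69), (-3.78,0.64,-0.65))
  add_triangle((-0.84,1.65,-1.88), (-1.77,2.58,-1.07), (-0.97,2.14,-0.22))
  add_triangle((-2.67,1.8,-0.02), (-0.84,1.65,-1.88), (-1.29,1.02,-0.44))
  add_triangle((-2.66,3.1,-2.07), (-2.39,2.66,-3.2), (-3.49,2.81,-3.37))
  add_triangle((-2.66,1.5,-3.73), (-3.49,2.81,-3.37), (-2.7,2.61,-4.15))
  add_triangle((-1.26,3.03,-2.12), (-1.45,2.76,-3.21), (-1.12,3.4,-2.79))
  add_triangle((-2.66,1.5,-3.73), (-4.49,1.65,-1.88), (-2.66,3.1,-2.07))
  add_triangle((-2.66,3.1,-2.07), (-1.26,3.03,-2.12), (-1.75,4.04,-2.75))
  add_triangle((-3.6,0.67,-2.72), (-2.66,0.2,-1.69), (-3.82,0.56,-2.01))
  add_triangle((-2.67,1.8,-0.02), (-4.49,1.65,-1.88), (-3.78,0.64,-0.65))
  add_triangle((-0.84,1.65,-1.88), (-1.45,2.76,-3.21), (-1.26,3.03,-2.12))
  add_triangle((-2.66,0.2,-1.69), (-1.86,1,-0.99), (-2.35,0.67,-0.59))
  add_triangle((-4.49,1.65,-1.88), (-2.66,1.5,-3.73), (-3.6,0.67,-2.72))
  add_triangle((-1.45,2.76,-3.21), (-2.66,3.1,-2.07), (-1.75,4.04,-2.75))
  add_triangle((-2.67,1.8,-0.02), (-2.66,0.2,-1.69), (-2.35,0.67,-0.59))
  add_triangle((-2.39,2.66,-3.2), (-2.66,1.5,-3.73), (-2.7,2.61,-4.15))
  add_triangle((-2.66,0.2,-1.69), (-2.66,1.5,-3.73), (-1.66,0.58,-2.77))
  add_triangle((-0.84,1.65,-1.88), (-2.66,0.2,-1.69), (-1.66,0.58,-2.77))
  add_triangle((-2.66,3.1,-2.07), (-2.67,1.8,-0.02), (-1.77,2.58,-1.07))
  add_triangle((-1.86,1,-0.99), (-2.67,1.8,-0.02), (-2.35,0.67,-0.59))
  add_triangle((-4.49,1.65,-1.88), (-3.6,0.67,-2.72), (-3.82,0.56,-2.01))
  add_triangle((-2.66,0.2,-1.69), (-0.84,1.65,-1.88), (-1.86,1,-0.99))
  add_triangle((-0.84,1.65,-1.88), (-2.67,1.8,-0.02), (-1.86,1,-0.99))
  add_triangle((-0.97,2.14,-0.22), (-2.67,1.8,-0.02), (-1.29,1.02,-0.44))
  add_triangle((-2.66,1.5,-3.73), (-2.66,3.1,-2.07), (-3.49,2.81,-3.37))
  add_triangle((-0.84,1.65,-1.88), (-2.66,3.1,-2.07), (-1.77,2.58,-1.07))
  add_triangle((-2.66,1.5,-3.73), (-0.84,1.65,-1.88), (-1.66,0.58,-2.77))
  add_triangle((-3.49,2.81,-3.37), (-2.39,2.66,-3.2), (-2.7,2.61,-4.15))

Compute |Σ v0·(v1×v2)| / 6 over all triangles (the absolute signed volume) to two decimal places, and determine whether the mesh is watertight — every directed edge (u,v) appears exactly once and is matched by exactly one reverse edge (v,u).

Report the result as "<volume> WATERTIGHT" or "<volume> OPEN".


Per-triangle v0·(v1×v2)/6:
  t1: +0.3977
  t2: -0.0091
  t3: +0.7515
  t4: -0.5100
  t5: +2.3298
  t6: +0.0032
  t7: -0.9775
  t8: -0.1250
  t9: +0.1117
  t10: +0.8657
  t11: +0.3399
  t12: +0.0822
  t13: +0.7106
  t14: +0.8705
  t15: -0.2525
  t16: +3.7816
  t17: -0.0496
  t18: +0.1262
  t19: +1.1870
  t20: +0.0114
  t21: -0.3024
  t22: +1.7525
  t23: +1.1876
  t24: +0.2736
  t25: -0.2847
  t26: +0.5769
  t27: -0.9351
  t28: +0.6506
  t29: -0.3324
  t30: +0.5651
  t31: -0.6483
  t32: -0.6824
  t33: -0.2704
  t34: -0.4613
  t35: +0.3726
  t36: +0.3415
  t37: +0.4339
Σ = +11.8827 → |volume| = 11.88

Directed edges: 111 total; 9 unmatched, e.g. (-2.66,1.5,-3.73)→(-1.45,2.76,-3.21) → open.

11.88 OPEN


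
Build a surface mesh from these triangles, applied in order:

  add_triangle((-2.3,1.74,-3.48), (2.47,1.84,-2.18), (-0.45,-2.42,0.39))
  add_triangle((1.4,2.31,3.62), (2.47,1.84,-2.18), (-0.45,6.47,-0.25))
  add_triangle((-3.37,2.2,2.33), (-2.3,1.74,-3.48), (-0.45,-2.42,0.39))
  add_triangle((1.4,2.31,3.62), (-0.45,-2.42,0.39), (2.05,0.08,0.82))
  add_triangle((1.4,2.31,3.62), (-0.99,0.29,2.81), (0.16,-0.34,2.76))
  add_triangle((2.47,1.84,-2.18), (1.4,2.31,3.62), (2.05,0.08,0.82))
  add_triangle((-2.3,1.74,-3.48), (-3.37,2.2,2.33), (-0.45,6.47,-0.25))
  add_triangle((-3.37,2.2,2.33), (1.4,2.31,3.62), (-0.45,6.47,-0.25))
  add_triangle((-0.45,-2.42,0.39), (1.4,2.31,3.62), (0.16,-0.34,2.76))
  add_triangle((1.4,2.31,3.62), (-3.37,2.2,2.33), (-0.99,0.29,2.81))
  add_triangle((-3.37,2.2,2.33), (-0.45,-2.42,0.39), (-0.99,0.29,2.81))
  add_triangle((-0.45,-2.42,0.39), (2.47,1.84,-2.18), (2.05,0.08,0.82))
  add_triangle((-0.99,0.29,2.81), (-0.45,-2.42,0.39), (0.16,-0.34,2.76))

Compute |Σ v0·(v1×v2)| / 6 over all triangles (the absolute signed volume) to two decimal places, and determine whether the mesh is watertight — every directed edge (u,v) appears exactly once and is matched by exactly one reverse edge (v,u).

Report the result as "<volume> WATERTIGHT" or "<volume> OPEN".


82.21 OPEN

Per-triangle v0·(v1×v2)/6:
  t1: +4.7390
  t2: +13.9405
  t3: +7.7176
  t4: +2.9510
  t5: +1.8098
  t6: +4.2642
  t7: +17.5133
  t8: +16.9316
  t9: +0.6994
  t10: +4.7670
  t11: +3.2240
  t12: +2.2608
  t13: +1.3962
Σ = +82.2145 → |volume| = 82.21

Directed edges: 39 total; 3 unmatched, e.g. (-2.3,1.74,-3.48)→(2.47,1.84,-2.18) → open.


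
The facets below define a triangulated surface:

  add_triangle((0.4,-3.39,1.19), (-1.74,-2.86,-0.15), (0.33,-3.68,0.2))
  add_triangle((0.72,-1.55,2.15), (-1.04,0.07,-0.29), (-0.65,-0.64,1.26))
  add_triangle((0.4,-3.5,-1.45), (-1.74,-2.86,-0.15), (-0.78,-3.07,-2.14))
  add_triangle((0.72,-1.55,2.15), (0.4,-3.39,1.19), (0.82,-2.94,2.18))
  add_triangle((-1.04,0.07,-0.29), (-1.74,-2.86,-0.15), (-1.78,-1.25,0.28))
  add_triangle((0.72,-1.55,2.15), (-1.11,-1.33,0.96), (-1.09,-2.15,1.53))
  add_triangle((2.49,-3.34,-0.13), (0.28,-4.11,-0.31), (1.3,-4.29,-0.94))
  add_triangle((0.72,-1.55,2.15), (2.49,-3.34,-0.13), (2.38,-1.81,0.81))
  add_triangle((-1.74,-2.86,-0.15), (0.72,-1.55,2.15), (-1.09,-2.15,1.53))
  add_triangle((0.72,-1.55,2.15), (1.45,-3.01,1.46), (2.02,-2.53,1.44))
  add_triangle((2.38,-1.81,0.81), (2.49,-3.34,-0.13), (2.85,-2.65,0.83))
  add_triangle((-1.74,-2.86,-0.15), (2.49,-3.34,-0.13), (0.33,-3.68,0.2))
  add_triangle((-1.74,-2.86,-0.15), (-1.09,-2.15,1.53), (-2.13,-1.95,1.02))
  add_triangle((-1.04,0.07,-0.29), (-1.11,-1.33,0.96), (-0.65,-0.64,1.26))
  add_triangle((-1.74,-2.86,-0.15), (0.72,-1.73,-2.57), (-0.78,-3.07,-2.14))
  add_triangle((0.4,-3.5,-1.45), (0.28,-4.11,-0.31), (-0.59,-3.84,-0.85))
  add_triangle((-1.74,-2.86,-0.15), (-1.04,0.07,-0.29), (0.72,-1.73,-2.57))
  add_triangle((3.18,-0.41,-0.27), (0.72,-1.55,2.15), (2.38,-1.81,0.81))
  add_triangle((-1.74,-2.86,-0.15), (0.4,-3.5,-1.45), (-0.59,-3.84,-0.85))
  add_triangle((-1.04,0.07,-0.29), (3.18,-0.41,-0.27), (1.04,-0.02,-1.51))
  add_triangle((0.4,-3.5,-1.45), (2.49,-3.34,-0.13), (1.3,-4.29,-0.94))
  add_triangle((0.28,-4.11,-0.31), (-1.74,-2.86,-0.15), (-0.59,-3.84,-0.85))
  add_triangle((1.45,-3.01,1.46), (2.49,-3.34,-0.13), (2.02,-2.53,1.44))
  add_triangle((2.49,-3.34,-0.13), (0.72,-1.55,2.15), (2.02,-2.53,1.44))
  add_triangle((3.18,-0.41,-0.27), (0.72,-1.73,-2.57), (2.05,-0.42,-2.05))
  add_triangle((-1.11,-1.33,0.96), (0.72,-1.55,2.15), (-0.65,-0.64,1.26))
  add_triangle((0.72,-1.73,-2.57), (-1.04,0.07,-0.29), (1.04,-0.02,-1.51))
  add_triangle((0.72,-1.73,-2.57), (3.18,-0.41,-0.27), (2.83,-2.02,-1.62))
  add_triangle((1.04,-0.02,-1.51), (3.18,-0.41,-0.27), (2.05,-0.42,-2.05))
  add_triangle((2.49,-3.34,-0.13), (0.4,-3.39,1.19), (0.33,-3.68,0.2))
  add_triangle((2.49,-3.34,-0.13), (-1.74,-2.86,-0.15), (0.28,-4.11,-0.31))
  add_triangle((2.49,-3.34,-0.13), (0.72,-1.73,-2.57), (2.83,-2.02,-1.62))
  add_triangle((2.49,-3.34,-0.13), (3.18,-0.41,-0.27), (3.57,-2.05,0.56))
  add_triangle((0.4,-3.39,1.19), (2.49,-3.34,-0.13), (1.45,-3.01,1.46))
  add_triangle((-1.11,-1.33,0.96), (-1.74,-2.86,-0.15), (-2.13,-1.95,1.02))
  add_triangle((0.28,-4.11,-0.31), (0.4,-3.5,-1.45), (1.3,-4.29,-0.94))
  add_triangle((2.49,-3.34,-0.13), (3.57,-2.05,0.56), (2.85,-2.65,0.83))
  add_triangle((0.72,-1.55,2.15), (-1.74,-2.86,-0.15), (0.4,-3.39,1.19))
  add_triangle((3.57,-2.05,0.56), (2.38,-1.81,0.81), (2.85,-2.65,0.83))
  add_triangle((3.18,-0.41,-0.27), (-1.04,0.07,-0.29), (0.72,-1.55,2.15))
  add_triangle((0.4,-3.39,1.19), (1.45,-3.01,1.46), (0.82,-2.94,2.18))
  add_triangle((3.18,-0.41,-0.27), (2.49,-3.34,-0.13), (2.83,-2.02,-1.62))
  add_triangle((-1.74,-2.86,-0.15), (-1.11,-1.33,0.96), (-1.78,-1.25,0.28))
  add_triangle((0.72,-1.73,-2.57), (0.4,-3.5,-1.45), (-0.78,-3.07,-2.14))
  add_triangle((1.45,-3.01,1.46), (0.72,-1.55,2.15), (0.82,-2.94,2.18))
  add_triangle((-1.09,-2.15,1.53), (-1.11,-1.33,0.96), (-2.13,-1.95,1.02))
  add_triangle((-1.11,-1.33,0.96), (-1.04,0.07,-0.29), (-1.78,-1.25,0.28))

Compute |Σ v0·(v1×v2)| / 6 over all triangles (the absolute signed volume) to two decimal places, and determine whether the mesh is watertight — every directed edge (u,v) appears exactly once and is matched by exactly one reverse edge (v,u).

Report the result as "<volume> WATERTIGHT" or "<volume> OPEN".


31.90 OPEN

Per-triangle v0·(v1×v2)/6:
  t1: +1.2136
  t2: -0.1441
  t3: +1.7294
  t4: +0.0809
  t5: +0.3210
  t6: +0.1708
  t7: +1.0395
  t8: +1.4816
  t9: +1.0703
  t10: +0.5648
  t11: -0.1068
  t12: +0.7918
  t13: +0.8556
  t14: +0.2005
  t15: -0.3865
  t16: +0.7539
  t17: +1.5275
  t18: +0.9799
  t19: +0.2721
  t20: -0.0712
  t21: +0.4376
  t22: +0.7810
  t23: +0.7975
  t24: -0.5377
  t25: +1.4207
  t26: +0.3827
  t27: +0.5487
  t28: +1.0036
  t29: +0.2307
  t30: +1.3696
  t31: +0.2634
  t32: +2.3335
  t33: +1.3124
  t34: +1.2834
  t35: -0.3022
  t36: +0.7505
  t37: +0.7491
  t38: +1.5348
  t39: +0.1623
  t40: -0.3673
  t41: +0.6023
  t42: +2.2790
  t43: +0.4509
  t44: +1.4870
  t45: +0.4081
  t46: +0.0629
  t47: +0.1124
Σ = +31.9015 → |volume| = 31.90

Directed edges: 141 total; 9 unmatched, e.g. (2.38,-1.81,0.81)→(3.18,-0.41,-0.27) → open.


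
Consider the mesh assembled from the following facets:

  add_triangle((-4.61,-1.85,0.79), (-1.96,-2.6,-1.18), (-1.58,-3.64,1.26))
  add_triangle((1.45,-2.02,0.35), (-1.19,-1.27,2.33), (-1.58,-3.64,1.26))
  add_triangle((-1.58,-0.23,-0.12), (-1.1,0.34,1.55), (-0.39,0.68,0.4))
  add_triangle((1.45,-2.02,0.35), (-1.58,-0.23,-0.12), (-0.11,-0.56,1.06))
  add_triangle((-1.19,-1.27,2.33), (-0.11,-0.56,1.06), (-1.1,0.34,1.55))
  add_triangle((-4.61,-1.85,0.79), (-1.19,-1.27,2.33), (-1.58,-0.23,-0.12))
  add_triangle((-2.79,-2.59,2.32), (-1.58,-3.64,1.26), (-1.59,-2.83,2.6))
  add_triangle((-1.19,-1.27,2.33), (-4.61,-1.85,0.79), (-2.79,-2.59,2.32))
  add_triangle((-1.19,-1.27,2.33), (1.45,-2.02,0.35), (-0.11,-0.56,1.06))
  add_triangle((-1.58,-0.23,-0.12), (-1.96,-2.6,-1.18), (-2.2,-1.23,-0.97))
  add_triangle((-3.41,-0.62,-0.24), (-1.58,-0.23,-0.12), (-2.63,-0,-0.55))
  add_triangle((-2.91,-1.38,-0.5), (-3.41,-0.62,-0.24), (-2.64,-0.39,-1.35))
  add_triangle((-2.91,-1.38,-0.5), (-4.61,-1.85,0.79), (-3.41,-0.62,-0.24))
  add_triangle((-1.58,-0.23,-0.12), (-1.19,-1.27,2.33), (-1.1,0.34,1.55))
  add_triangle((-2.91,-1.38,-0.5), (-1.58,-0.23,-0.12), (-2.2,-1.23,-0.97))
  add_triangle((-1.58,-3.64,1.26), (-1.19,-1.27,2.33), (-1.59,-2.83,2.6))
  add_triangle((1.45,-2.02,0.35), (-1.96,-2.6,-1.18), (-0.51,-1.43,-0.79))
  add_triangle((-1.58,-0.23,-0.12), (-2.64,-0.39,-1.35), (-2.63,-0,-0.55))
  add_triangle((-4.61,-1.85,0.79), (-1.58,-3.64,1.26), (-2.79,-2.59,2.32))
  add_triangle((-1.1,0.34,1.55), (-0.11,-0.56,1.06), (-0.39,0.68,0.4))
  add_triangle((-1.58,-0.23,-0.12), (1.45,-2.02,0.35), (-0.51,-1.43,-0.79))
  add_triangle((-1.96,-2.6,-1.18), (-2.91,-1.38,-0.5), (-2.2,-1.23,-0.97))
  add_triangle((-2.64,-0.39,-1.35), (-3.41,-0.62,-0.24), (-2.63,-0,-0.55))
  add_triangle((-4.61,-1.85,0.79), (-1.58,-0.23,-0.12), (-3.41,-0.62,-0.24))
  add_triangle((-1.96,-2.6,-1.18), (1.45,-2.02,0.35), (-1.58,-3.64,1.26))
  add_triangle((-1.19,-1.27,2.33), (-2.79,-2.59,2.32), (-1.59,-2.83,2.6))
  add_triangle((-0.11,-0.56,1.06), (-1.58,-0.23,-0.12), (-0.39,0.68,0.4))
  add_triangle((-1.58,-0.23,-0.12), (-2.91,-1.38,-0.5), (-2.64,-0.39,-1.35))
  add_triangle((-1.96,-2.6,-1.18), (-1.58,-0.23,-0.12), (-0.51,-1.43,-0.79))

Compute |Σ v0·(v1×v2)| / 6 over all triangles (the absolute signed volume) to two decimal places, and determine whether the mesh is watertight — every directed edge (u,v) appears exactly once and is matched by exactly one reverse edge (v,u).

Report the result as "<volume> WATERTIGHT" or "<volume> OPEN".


Per-triangle v0·(v1×v2)/6:
  t1: +4.8794
  t2: +2.5331
  t3: +0.2604
  t4: -0.5933
  t5: +0.2006
  t6: +0.4221
  t7: +1.3252
  t8: +1.2804
  t9: +0.3177
  t10: -0.2424
  t11: +0.0095
  t12: +0.5781
  t13: +0.7087
  t14: +0.7906
  t15: +0.1354
  t16: -0.2132
  t17: +0.4934
  t18: -0.1164
  t19: +3.1364
  t20: +0.0765
  t21: -0.5270
  t22: +0.4033
  t23: +0.2977
  t24: +0.0312
  t25: +3.1123
  t26: +0.7457
  t27: -0.2688
  t28: -0.2891
  t29: +0.0898
Σ = +19.5773 → |volume| = 19.58

Directed edges: 87 total; 3 unmatched, e.g. (-4.61,-1.85,0.79)→(-1.96,-2.6,-1.18) → open.

19.58 OPEN
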